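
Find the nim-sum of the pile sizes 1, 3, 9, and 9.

2

Compute the nim-sum pairwise:
1 ^ 3 = 2
2 ^ 9 = 11
11 ^ 9 = 2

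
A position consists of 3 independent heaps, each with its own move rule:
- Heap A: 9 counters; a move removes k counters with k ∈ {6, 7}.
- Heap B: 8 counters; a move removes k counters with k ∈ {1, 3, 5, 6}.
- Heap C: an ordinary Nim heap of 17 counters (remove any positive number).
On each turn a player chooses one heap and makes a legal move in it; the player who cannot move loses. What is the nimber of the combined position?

18

Build the Grundy sequence for heap A with g(k) = mex{g(k−s) : s ∈ {6, 7}, s ≤ k}:
g(0) = mex{} = 0
g(1) = mex{} = 0
g(2) = mex{} = 0
g(3) = mex{} = 0
g(4) = mex{} = 0
g(5) = mex{} = 0
g(6) = mex{0} = 1
g(7) = mex{0} = 1
g(8) = mex{0} = 1
g(9) = mex{0} = 1
So g(9) = 1.
For heap B, compute g(0), g(1), … with moves {1, 3, 5, 6}:
k:     0  1  2  3  4  5  6  7  8
g(k):  0  1  0  1  0  1  2  3  2
So g(8) = 2.
Heap C is a plain Nim heap of size 17, so its Grundy value is 17.
By the Sprague-Grundy theorem, the Grundy value of a sum of independent games is the XOR of the component values.
Combined value = 1 XOR 2 XOR 17 = 18.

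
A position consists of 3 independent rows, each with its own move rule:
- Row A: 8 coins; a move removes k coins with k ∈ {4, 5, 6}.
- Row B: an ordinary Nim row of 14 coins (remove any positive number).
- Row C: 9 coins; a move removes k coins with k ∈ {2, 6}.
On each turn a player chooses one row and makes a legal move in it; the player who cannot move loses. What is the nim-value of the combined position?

Build the Grundy sequence for row A with g(k) = mex{g(k−s) : s ∈ {4, 5, 6}, s ≤ k}:
k:     0  1  2  3  4  5  6  7  8
g(k):  0  0  0  0  1  1  1  1  2
So g(8) = 2.
Row B is a plain Nim row of size 14, so its Grundy value is 14.
Grundy values for row C (subtraction set {2, 6}):
k:     0  1  2  3  4  5  6  7  8  9
g(k):  0  0  1  1  0  0  1  1  0  0
So g(9) = 0.
By the Sprague-Grundy theorem, the Grundy value of a sum of independent games is the XOR of the component values.
Combined value = 2 XOR 14 XOR 0 = 12.

12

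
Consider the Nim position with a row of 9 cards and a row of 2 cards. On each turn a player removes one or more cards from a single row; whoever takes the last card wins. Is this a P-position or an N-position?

Nim-sum: 9 ^ 2 = 11.
The nim-sum is 11 ≠ 0, so this is an N-position: the player to move can win.

N-position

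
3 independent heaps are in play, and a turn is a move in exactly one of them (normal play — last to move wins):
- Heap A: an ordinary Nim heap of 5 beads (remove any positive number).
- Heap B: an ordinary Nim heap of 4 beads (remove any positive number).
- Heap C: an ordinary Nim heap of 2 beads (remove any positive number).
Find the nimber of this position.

3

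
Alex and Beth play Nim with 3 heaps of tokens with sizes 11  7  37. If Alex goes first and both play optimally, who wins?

Alex wins

Compute the nim-sum pairwise:
11 ^ 7 = 12
12 ^ 37 = 41
The nim-sum is 41 ≠ 0, so this is an N-position: the player to move can win; Alex has a winning move.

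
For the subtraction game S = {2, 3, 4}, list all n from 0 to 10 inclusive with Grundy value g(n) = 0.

Compute g(0), g(1), … for moves {2, 3, 4}:
k:     0  1  2  3  4  5  6  7  8  9 10
g(k):  0  0  1  1  2  2  0  0  1  1  2
The P-positions (g = 0) in 0..10 are 0, 1, 6, 7.

0, 1, 6, 7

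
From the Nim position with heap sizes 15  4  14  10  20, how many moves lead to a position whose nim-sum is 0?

1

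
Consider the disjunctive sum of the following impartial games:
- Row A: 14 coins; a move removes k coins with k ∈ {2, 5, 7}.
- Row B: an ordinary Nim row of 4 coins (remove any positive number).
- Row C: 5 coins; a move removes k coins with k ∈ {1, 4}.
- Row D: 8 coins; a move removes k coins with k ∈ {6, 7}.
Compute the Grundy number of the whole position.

5

Build the Grundy sequence for row A with g(k) = mex{g(k−s) : s ∈ {2, 5, 7}, s ≤ k}:
g(0) = mex{} = 0
g(1) = mex{} = 0
g(2) = mex{0} = 1
g(3) = mex{0} = 1
g(4) = mex{1} = 0
g(5) = mex{0,1} = 2
g(6) = mex{0} = 1
g(7) = mex{0,1,2} = 3
g(8) = mex{0,1} = 2
g(9) = mex{0,1,3} = 2
g(10) = mex{1,2} = 0
g(11) = mex{0,1,2} = 3
g(12) = mex{0,2,3} = 1
g(13) = mex{1,2,3} = 0
g(14) = mex{1,2,3} = 0
So g(14) = 0.
Row B is a plain Nim row of size 4, so its Grundy value is 4.
For row C, compute g(0), g(1), … with moves {1, 4}:
k:     0  1  2  3  4  5
g(k):  0  1  0  1  2  0
So g(5) = 0.
For row D, compute g(0), g(1), … with moves {6, 7}:
k:     0  1  2  3  4  5  6  7  8
g(k):  0  0  0  0  0  0  1  1  1
So g(8) = 1.
By the Sprague-Grundy theorem, the Grundy value of a sum of independent games is the XOR of the component values.
Combined value = 0 XOR 4 XOR 0 XOR 1 = 5.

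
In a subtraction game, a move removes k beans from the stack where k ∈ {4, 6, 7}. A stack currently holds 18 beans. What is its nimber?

Grundy values for subtraction set {4, 6, 7}:
k:     0  1  2  3  4  5  6  7  8  9 10 11 12 13 14 15 16 17 18
g(k):  0  0  0  0  1  1  1  1  2  2  2  0  0  0  0  1  1  1  1
So g(18) = 1.

1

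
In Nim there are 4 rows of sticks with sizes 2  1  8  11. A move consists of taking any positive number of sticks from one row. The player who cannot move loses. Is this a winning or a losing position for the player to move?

Compute the nim-sum pairwise:
2 ^ 1 = 3
3 ^ 8 = 11
11 ^ 11 = 0
The nim-sum is 0, so this is a P-position: the player to move is in a losing position under optimal play.

Losing position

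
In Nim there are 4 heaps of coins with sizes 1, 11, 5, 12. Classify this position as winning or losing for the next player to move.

Winning position

Compute the nim-sum pairwise:
1 ⊕ 11 = 10
10 ⊕ 5 = 15
15 ⊕ 12 = 3
The nim-sum is 3 ≠ 0, so this is an N-position: the player to move can win.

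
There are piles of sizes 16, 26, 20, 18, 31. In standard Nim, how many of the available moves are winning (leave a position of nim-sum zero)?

5

Nim-sum: 16 ^ 26 ^ 20 ^ 18 ^ 31 = 19.
The overall nim-sum is X = 19. A pile of size p has a winning move iff p XOR X < p (reduce it to p XOR X).
  16: 16 XOR 19 = 3 < 16 — winning move (to 3).
  26: 26 XOR 19 = 9 < 26 — winning move (to 9).
  20: 20 XOR 19 = 7 < 20 — winning move (to 7).
  18: 18 XOR 19 = 1 < 18 — winning move (to 1).
  31: 31 XOR 19 = 12 < 31 — winning move (to 12).
That gives 5 winning moves.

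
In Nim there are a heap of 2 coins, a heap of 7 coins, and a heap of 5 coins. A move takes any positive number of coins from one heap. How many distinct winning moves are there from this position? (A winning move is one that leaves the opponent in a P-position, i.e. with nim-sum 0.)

0

Compute the nim-sum pairwise:
2 ^ 7 = 5
5 ^ 5 = 0
The nim-sum is already 0, so every move leaves a nonzero nim-sum — there are no winning moves.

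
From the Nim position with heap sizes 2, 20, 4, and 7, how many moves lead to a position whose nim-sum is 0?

1

Write each in binary and XOR column by column:
  00010  (2)
  10100  (20)
  00100  (4)
  00111  (7)
  -----
  10101  (21)
The overall nim-sum is X = 21. A heap of size p has a winning move iff p XOR X < p (reduce it to p XOR X).
  2: 2 XOR 21 = 23 ≥ 2 — no move.
  20: 20 XOR 21 = 1 < 20 — winning move (to 1).
  4: 4 XOR 21 = 17 ≥ 4 — no move.
  7: 7 XOR 21 = 18 ≥ 7 — no move.
That gives 1 winning move.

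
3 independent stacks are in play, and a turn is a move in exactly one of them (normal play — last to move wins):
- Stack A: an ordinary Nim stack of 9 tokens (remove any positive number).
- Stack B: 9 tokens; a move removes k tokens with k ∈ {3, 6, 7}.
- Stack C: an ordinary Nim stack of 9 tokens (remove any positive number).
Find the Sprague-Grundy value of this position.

Stack A is a plain Nim stack of size 9, so its Grundy value is 9.
For stack B, compute g(0), g(1), … with moves {3, 6, 7}:
k:     0  1  2  3  4  5  6  7  8  9
g(k):  0  0  0  1  1  1  2  2  2  3
So g(9) = 3.
Stack C is a plain Nim stack of size 9, so its Grundy value is 9.
By the Sprague-Grundy theorem, the Grundy value of a sum of independent games is the XOR of the component values.
Combined value = 9 XOR 3 XOR 9 = 3.

3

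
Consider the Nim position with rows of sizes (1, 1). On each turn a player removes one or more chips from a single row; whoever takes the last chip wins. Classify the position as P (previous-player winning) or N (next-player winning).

In binary:
  1  (1)
  1  (1)
  -
  0  (0)
The nim-sum is 0, so this is a P-position: the player to move is in a losing position under optimal play.

P-position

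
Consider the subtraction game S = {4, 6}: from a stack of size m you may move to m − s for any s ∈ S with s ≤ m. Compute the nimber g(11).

0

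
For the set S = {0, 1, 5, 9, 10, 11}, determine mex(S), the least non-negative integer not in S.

The values 0, 1 are all present; 2 is the first non-negative integer missing from the set.

2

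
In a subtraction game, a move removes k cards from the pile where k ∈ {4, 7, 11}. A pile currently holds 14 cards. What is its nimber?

3

Grundy values for subtraction set {4, 7, 11}:
k:     0  1  2  3  4  5  6  7  8  9 10 11 12 13 14
g(k):  0  0  0  0  1  1  1  1  2  2  2  2  3  3  3
So g(14) = 3.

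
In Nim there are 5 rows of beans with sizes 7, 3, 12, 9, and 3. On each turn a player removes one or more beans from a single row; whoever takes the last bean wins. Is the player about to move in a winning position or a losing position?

In binary:
  0111  (7)
  0011  (3)
  1100  (12)
  1001  (9)
  0011  (3)
  ----
  0010  (2)
The nim-sum is 2 ≠ 0, so this is an N-position: the player to move can win.

Winning position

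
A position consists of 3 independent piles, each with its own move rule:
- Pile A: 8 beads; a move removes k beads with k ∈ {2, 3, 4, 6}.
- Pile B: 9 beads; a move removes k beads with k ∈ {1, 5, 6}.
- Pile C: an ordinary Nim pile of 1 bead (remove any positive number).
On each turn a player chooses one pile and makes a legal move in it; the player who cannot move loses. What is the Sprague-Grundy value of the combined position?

For pile A, compute g(0), g(1), … with moves {2, 3, 4, 6}:
g(0) = mex{} = 0
g(1) = mex{} = 0
g(2) = mex{0} = 1
g(3) = mex{0} = 1
g(4) = mex{0,1} = 2
g(5) = mex{0,1} = 2
g(6) = mex{0,1,2} = 3
g(7) = mex{0,1,2} = 3
g(8) = mex{1,2,3} = 0
So g(8) = 0.
Build the Grundy sequence for pile B with g(k) = mex{g(k−s) : s ∈ {1, 5, 6}, s ≤ k}:
g(0) = mex{} = 0
g(1) = mex{0} = 1
g(2) = mex{1} = 0
g(3) = mex{0} = 1
g(4) = mex{1} = 0
g(5) = mex{0} = 1
g(6) = mex{0,1} = 2
g(7) = mex{0,1,2} = 3
g(8) = mex{0,1,3} = 2
g(9) = mex{0,1,2} = 3
So g(9) = 3.
Pile C is a plain Nim pile of size 1, so its Grundy value is 1.
By the Sprague-Grundy theorem, the Grundy value of a sum of independent games is the XOR of the component values.
Combined value = 0 ⊕ 3 ⊕ 1 = 2.

2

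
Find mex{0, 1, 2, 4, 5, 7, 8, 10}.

3

The values 0, 1, 2 are all present; 3 is the first non-negative integer missing from the set.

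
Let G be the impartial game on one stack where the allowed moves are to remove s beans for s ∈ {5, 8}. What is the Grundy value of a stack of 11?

Compute g(0), g(1), … for moves {5, 8}:
g(0) = mex{} = 0
g(1) = mex{} = 0
g(2) = mex{} = 0
g(3) = mex{} = 0
g(4) = mex{} = 0
g(5) = mex{0} = 1
g(6) = mex{0} = 1
g(7) = mex{0} = 1
g(8) = mex{0} = 1
g(9) = mex{0} = 1
g(10) = mex{0,1} = 2
g(11) = mex{0,1} = 2
So g(11) = 2.

2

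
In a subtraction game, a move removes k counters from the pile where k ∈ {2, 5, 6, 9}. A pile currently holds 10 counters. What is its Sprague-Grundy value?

Build the Grundy sequence with g(k) = mex{g(k−s) : s ∈ {2, 5, 6, 9}, s ≤ k}:
k:     0  1  2  3  4  5  6  7  8  9 10
g(k):  0  0  1  1  0  2  1  3  0  2  1
So g(10) = 1.

1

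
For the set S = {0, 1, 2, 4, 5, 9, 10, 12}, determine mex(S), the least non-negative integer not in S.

3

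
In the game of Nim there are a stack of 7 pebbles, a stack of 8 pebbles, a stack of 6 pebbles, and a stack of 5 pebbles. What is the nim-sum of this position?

Compute the nim-sum pairwise:
7 ^ 8 = 15
15 ^ 6 = 9
9 ^ 5 = 12

12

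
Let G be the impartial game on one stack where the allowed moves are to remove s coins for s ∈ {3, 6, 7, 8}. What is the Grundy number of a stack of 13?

0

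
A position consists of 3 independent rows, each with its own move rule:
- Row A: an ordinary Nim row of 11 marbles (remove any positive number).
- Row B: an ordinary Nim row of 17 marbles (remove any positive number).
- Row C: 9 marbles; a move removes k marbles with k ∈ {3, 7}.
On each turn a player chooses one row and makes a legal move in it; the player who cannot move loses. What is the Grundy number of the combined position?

Row A is a plain Nim row of size 11, so its Grundy value is 11.
Row B is a plain Nim row of size 17, so its Grundy value is 17.
Grundy values for row C (subtraction set {3, 7}):
k:     0  1  2  3  4  5  6  7  8  9
g(k):  0  0  0  1  1  1  0  2  2  1
So g(9) = 1.
The value of a disjunctive sum is the nim-sum of the parts.
Combined value = 11 XOR 17 XOR 1 = 27.

27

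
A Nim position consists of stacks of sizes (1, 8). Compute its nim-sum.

9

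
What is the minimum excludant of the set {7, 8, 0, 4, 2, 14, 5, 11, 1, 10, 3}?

The values 0, 1, 2, 3, 4, 5 are all present; 6 is the first non-negative integer missing from the set.

6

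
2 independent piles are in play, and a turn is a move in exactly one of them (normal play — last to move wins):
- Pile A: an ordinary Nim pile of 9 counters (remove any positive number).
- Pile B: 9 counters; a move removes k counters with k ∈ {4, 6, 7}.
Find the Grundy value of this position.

11

Pile A is a plain Nim pile of size 9, so its Grundy value is 9.
Grundy values for pile B (subtraction set {4, 6, 7}):
g(0) = mex{} = 0
g(1) = mex{} = 0
g(2) = mex{} = 0
g(3) = mex{} = 0
g(4) = mex{0} = 1
g(5) = mex{0} = 1
g(6) = mex{0} = 1
g(7) = mex{0} = 1
g(8) = mex{0,1} = 2
g(9) = mex{0,1} = 2
So g(9) = 2.
The value of a disjunctive sum is the nim-sum of the parts.
Combined value = 9 ⊕ 2 = 11.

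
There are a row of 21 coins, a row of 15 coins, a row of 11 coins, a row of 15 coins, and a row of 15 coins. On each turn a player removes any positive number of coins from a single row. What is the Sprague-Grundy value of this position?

17

Nim-sum: 21 XOR 15 XOR 11 XOR 15 XOR 15 = 17.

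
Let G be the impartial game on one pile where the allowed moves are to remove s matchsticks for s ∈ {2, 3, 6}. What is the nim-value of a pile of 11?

1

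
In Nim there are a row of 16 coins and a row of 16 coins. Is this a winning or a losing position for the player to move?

Nim-sum: 16 XOR 16 = 0.
The nim-sum is 0, so this is a P-position: the player to move is in a losing position under optimal play.

Losing position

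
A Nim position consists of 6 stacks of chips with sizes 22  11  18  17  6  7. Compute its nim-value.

31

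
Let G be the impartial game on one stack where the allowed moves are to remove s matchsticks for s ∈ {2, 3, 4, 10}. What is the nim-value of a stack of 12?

0

Compute g(0), g(1), … for moves {2, 3, 4, 10}:
g(0) = mex{} = 0
g(1) = mex{} = 0
g(2) = mex{0} = 1
g(3) = mex{0} = 1
g(4) = mex{0,1} = 2
g(5) = mex{0,1} = 2
g(6) = mex{1,2} = 0
g(7) = mex{1,2} = 0
g(8) = mex{0,2} = 1
g(9) = mex{0,2} = 1
g(10) = mex{0,1} = 2
g(11) = mex{0,1} = 2
g(12) = mex{1,2} = 0
So g(12) = 0.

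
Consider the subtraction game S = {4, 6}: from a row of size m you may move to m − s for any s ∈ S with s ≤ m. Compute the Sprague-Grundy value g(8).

2

Build the Grundy sequence with g(k) = mex{g(k−s) : s ∈ {4, 6}, s ≤ k}:
k:     0  1  2  3  4  5  6  7  8
g(k):  0  0  0  0  1  1  1  1  2
So g(8) = 2.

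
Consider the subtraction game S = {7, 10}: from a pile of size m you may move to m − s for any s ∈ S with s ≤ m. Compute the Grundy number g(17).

Grundy values for subtraction set {7, 10}:
k:     0  1  2  3  4  5  6  7  8  9 10 11 12 13 14 15 16 17
g(k):  0  0  0  0  0  0  0  1  1  1  1  1  1  1  2  2  2  0
So g(17) = 0.

0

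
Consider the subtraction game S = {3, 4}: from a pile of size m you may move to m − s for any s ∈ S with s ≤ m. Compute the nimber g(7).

Compute g(0), g(1), … for moves {3, 4}:
k:     0  1  2  3  4  5  6  7
g(k):  0  0  0  1  1  1  2  0
So g(7) = 0.

0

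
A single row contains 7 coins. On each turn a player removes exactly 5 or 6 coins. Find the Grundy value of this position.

Grundy values for subtraction set {5, 6}:
k:     0  1  2  3  4  5  6  7
g(k):  0  0  0  0  0  1  1  1
So g(7) = 1.

1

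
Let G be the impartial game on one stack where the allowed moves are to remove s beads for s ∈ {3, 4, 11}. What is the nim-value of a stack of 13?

Grundy values for subtraction set {3, 4, 11}:
k:     0  1  2  3  4  5  6  7  8  9 10 11 12 13
g(k):  0  0  0  1  1  1  2  0  0  0  1  1  1  2
So g(13) = 2.

2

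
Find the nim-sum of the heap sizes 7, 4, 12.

15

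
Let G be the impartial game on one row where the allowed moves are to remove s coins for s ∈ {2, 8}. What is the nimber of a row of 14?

Grundy values for subtraction set {2, 8}:
g(0) = mex{} = 0
g(1) = mex{} = 0
g(2) = mex{0} = 1
g(3) = mex{0} = 1
g(4) = mex{1} = 0
g(5) = mex{1} = 0
g(6) = mex{0} = 1
g(7) = mex{0} = 1
g(8) = mex{0,1} = 2
g(9) = mex{0,1} = 2
g(10) = mex{1,2} = 0
g(11) = mex{1,2} = 0
g(12) = mex{0} = 1
g(13) = mex{0} = 1
g(14) = mex{1} = 0
So g(14) = 0.

0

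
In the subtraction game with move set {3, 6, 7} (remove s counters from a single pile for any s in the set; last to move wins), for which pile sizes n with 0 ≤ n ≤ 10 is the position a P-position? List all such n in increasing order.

0, 1, 2, 10

Build the Grundy sequence with g(k) = mex{g(k−s) : s ∈ {3, 6, 7}, s ≤ k}:
k:     0  1  2  3  4  5  6  7  8  9 10
g(k):  0  0  0  1  1  1  2  2  2  3  0
The P-positions (g = 0) in 0..10 are 0, 1, 2, 10.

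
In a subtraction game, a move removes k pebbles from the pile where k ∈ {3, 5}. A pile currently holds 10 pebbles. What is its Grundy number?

0

Grundy values for subtraction set {3, 5}:
k:     0  1  2  3  4  5  6  7  8  9 10
g(k):  0  0  0  1  1  1  2  2  0  0  0
So g(10) = 0.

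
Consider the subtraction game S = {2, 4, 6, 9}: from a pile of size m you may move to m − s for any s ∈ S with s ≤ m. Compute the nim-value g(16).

Build the Grundy sequence with g(k) = mex{g(k−s) : s ∈ {2, 4, 6, 9}, s ≤ k}:
k:     0  1  2  3  4  5  6  7  8  9 10 11 12 13 14 15 16
g(k):  0  0  1  1  2  2  3  3  0  4  1  0  2  1  3  2  0
So g(16) = 0.

0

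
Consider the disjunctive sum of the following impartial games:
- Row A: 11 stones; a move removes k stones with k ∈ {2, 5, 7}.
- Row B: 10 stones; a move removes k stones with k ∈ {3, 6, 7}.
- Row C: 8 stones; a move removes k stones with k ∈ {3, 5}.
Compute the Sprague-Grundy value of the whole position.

Build the Grundy sequence for row A with g(k) = mex{g(k−s) : s ∈ {2, 5, 7}, s ≤ k}:
k:     0  1  2  3  4  5  6  7  8  9 10 11
g(k):  0  0  1  1  0  2  1  3  2  2  0  3
So g(11) = 3.
For row B, compute g(0), g(1), … with moves {3, 6, 7}:
g(0) = mex{} = 0
g(1) = mex{} = 0
g(2) = mex{} = 0
g(3) = mex{0} = 1
g(4) = mex{0} = 1
g(5) = mex{0} = 1
g(6) = mex{0,1} = 2
g(7) = mex{0,1} = 2
g(8) = mex{0,1} = 2
g(9) = mex{0,1,2} = 3
g(10) = mex{1,2} = 0
So g(10) = 0.
Build the Grundy sequence for row C with g(k) = mex{g(k−s) : s ∈ {3, 5}, s ≤ k}:
k:     0  1  2  3  4  5  6  7  8
g(k):  0  0  0  1  1  1  2  2  0
So g(8) = 0.
The value of a disjunctive sum is the nim-sum of the parts.
Combined value = 3 XOR 0 XOR 0 = 3.

3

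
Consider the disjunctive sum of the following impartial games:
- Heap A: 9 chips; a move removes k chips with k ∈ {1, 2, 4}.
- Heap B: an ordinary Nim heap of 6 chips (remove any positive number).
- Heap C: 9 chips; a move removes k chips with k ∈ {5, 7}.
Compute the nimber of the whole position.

7

Build the Grundy sequence for heap A with g(k) = mex{g(k−s) : s ∈ {1, 2, 4}, s ≤ k}:
k:     0  1  2  3  4  5  6  7  8  9
g(k):  0  1  2  0  1  2  0  1  2  0
So g(9) = 0.
Heap B is a plain Nim heap of size 6, so its Grundy value is 6.
For heap C, compute g(0), g(1), … with moves {5, 7}:
k:     0  1  2  3  4  5  6  7  8  9
g(k):  0  0  0  0  0  1  1  1  1  1
So g(9) = 1.
By the Sprague-Grundy theorem, the Grundy value of a sum of independent games is the XOR of the component values.
Combined value = 0 XOR 6 XOR 1 = 7.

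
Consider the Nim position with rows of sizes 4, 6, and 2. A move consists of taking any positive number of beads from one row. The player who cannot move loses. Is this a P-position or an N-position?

Write each in binary and XOR column by column:
  100  (4)
  110  (6)
  010  (2)
  ---
  000  (0)
The nim-sum is 0, so this is a P-position: the player to move is in a losing position under optimal play.

P-position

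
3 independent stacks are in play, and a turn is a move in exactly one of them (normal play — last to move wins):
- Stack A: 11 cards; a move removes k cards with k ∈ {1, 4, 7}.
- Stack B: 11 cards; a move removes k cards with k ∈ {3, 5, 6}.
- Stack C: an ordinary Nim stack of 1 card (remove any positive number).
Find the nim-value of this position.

For stack A, compute g(0), g(1), … with moves {1, 4, 7}:
k:     0  1  2  3  4  5  6  7  8  9 10 11
g(k):  0  1  0  1  2  0  1  2  0  1  0  1
So g(11) = 1.
Grundy values for stack B (subtraction set {3, 5, 6}):
g(0) = mex{} = 0
g(1) = mex{} = 0
g(2) = mex{} = 0
g(3) = mex{0} = 1
g(4) = mex{0} = 1
g(5) = mex{0} = 1
g(6) = mex{0,1} = 2
g(7) = mex{0,1} = 2
g(8) = mex{0,1} = 2
g(9) = mex{1,2} = 0
g(10) = mex{1,2} = 0
g(11) = mex{1,2} = 0
So g(11) = 0.
Stack C is a plain Nim stack of size 1, so its Grundy value is 1.
By the Sprague-Grundy theorem, the Grundy value of a sum of independent games is the XOR of the component values.
Combined value = 1 ⊕ 0 ⊕ 1 = 0.

0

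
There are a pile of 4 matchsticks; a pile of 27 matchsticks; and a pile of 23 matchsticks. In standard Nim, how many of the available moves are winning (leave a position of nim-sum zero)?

Nim-sum: 4 ⊕ 27 ⊕ 23 = 8.
The overall nim-sum is X = 8. A pile of size p has a winning move iff p XOR X < p (reduce it to p XOR X).
  4: 4 XOR 8 = 12 ≥ 4 — no move.
  27: 27 XOR 8 = 19 < 27 — winning move (to 19).
  23: 23 XOR 8 = 31 ≥ 23 — no move.
That gives 1 winning move.

1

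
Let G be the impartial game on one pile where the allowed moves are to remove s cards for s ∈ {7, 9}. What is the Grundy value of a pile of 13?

1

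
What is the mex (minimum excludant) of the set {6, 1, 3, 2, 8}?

0

0 is not in the set, so the mex is 0.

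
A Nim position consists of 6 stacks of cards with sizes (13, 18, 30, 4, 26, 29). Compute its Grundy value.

2

In binary:
  01101  (13)
  10010  (18)
  11110  (30)
  00100  (4)
  11010  (26)
  11101  (29)
  -----
  00010  (2)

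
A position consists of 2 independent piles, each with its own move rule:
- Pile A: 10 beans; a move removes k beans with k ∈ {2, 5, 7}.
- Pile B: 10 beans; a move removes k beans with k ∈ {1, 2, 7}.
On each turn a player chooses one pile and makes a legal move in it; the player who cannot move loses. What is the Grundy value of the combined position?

1

Grundy values for pile A (subtraction set {2, 5, 7}):
g(0) = mex{} = 0
g(1) = mex{} = 0
g(2) = mex{0} = 1
g(3) = mex{0} = 1
g(4) = mex{1} = 0
g(5) = mex{0,1} = 2
g(6) = mex{0} = 1
g(7) = mex{0,1,2} = 3
g(8) = mex{0,1} = 2
g(9) = mex{0,1,3} = 2
g(10) = mex{1,2} = 0
So g(10) = 0.
Build the Grundy sequence for pile B with g(k) = mex{g(k−s) : s ∈ {1, 2, 7}, s ≤ k}:
k:     0  1  2  3  4  5  6  7  8  9 10
g(k):  0  1  2  0  1  2  0  1  2  0  1
So g(10) = 1.
By the Sprague-Grundy theorem, the Grundy value of a sum of independent games is the XOR of the component values.
Combined value = 0 ⊕ 1 = 1.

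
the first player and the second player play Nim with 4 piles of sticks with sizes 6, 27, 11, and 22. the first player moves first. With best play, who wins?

the second player wins

Nim-sum: 6 XOR 27 XOR 11 XOR 22 = 0.
The nim-sum is 0, so this is a P-position: the player to move is in a losing position under optimal play; the first player is about to move from it and so loses — the second player wins.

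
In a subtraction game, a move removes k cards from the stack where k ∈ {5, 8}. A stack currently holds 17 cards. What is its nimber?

Grundy values for subtraction set {5, 8}:
k:     0  1  2  3  4  5  6  7  8  9 10 11 12 13 14 15 16 17
g(k):  0  0  0  0  0  1  1  1  1  1  2  2  2  0  0  0  0  0
So g(17) = 0.

0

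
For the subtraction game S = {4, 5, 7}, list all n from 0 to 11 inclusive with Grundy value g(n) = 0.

0, 1, 2, 3, 11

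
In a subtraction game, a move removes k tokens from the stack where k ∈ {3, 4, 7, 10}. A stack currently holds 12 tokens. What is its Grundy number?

4

Grundy values for subtraction set {3, 4, 7, 10}:
k:     0  1  2  3  4  5  6  7  8  9 10 11 12
g(k):  0  0  0  1  1  1  2  2  2  3  3  3  4
So g(12) = 4.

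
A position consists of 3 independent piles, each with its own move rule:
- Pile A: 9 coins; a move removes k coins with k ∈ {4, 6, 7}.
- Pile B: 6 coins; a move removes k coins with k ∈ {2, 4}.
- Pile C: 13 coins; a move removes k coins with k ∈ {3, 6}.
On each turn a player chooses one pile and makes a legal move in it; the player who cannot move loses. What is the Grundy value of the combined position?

3

Grundy values for pile A (subtraction set {4, 6, 7}):
k:     0  1  2  3  4  5  6  7  8  9
g(k):  0  0  0  0  1  1  1  1  2  2
So g(9) = 2.
Build the Grundy sequence for pile B with g(k) = mex{g(k−s) : s ∈ {2, 4}, s ≤ k}:
k:     0  1  2  3  4  5  6
g(k):  0  0  1  1  2  2  0
So g(6) = 0.
For pile C, compute g(0), g(1), … with moves {3, 6}:
g(0) = mex{} = 0
g(1) = mex{} = 0
g(2) = mex{} = 0
g(3) = mex{0} = 1
g(4) = mex{0} = 1
g(5) = mex{0} = 1
g(6) = mex{0,1} = 2
g(7) = mex{0,1} = 2
g(8) = mex{0,1} = 2
g(9) = mex{1,2} = 0
g(10) = mex{1,2} = 0
g(11) = mex{1,2} = 0
g(12) = mex{0,2} = 1
g(13) = mex{0,2} = 1
So g(13) = 1.
By the Sprague-Grundy theorem, the Grundy value of a sum of independent games is the XOR of the component values.
Combined value = 2 XOR 0 XOR 1 = 3.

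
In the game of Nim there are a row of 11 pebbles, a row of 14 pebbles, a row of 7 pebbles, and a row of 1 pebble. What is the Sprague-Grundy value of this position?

In binary:
  1011  (11)
  1110  (14)
  0111  (7)
  0001  (1)
  ----
  0011  (3)

3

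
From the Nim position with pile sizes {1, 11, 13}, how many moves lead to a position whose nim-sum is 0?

1

Compute the nim-sum pairwise:
1 ⊕ 11 = 10
10 ⊕ 13 = 7
The overall nim-sum is X = 7. A pile of size p has a winning move iff p XOR X < p (reduce it to p XOR X).
  1: 1 XOR 7 = 6 ≥ 1 — no move.
  11: 11 XOR 7 = 12 ≥ 11 — no move.
  13: 13 XOR 7 = 10 < 13 — winning move (to 10).
That gives 1 winning move.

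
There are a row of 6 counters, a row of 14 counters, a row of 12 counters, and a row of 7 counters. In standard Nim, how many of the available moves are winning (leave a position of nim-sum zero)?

Nim-sum: 6 ^ 14 ^ 12 ^ 7 = 3.
The overall nim-sum is X = 3. A row of size p has a winning move iff p XOR X < p (reduce it to p XOR X).
  6: 6 XOR 3 = 5 < 6 — winning move (to 5).
  14: 14 XOR 3 = 13 < 14 — winning move (to 13).
  12: 12 XOR 3 = 15 ≥ 12 — no move.
  7: 7 XOR 3 = 4 < 7 — winning move (to 4).
That gives 3 winning moves.

3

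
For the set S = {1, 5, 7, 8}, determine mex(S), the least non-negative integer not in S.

0

0 is not in the set, so the mex is 0.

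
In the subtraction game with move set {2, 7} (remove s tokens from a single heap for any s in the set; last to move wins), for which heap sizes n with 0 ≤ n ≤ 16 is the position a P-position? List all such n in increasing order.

0, 1, 4, 5, 9, 10, 13, 14

Grundy values for subtraction set {2, 7}:
k:     0  1  2  3  4  5  6  7  8  9 10 11 12 13 14 15 16
g(k):  0  0  1  1  0  0  1  1  2  0  0  1  1  0  0  1  1
The P-positions (g = 0) in 0..16 are 0, 1, 4, 5, 9, 10, 13, 14.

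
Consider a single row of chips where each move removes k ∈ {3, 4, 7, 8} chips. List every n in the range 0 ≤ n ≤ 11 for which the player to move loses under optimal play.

0, 1, 2, 11

Compute g(0), g(1), … for moves {3, 4, 7, 8}:
g(0) = mex{} = 0
g(1) = mex{} = 0
g(2) = mex{} = 0
g(3) = mex{0} = 1
g(4) = mex{0} = 1
g(5) = mex{0} = 1
g(6) = mex{0,1} = 2
g(7) = mex{0,1} = 2
g(8) = mex{0,1} = 2
g(9) = mex{0,1,2} = 3
g(10) = mex{0,1,2} = 3
g(11) = mex{1,2} = 0
The P-positions (g = 0) in 0..11 are 0, 1, 2, 11.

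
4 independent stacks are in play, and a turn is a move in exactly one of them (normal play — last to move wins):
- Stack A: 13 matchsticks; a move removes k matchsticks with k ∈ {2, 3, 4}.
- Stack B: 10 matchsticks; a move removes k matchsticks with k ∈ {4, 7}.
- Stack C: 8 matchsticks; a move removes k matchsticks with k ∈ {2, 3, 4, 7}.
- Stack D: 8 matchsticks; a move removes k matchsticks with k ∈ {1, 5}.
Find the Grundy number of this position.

3

Grundy values for stack A (subtraction set {2, 3, 4}):
k:     0  1  2  3  4  5  6  7  8  9 10 11 12 13
g(k):  0  0  1  1  2  2  0  0  1  1  2  2  0  0
So g(13) = 0.
For stack B, compute g(0), g(1), … with moves {4, 7}:
k:     0  1  2  3  4  5  6  7  8  9 10
g(k):  0  0  0  0  1  1  1  1  2  2  2
So g(10) = 2.
Grundy values for stack C (subtraction set {2, 3, 4, 7}):
g(0) = mex{} = 0
g(1) = mex{} = 0
g(2) = mex{0} = 1
g(3) = mex{0} = 1
g(4) = mex{0,1} = 2
g(5) = mex{0,1} = 2
g(6) = mex{1,2} = 0
g(7) = mex{0,1,2} = 3
g(8) = mex{0,2} = 1
So g(8) = 1.
Build the Grundy sequence for stack D with g(k) = mex{g(k−s) : s ∈ {1, 5}, s ≤ k}:
k:     0  1  2  3  4  5  6  7  8
g(k):  0  1  0  1  0  1  0  1  0
So g(8) = 0.
By the Sprague-Grundy theorem, the Grundy value of a sum of independent games is the XOR of the component values.
Combined value = 0 XOR 2 XOR 1 XOR 0 = 3.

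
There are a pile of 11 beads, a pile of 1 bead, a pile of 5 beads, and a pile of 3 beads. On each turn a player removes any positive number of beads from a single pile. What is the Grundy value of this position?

Nim-sum: 11 ⊕ 1 ⊕ 5 ⊕ 3 = 12.

12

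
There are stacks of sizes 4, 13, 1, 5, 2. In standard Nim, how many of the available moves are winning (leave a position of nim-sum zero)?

1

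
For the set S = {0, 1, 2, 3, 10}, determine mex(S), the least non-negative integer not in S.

4

The values 0, 1, 2, 3 are all present; 4 is the first non-negative integer missing from the set.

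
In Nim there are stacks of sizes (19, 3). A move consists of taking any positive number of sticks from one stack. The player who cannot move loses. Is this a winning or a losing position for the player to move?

Winning position

Nim-sum: 19 ⊕ 3 = 16.
The nim-sum is 16 ≠ 0, so this is an N-position: the player to move can win.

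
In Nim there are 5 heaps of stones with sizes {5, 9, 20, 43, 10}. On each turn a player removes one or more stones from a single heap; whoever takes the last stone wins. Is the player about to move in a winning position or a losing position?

Nim-sum: 5 ⊕ 9 ⊕ 20 ⊕ 43 ⊕ 10 = 57.
The nim-sum is 57 ≠ 0, so this is an N-position: the player to move can win.

Winning position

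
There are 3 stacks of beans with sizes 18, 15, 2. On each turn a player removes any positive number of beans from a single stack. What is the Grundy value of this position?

31

Compute the nim-sum pairwise:
18 ^ 15 = 29
29 ^ 2 = 31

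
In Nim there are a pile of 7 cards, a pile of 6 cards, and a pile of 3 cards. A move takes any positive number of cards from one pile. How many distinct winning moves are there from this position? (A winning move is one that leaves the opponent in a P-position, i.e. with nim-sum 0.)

3

Write each in binary and XOR column by column:
  111  (7)
  110  (6)
  011  (3)
  ---
  010  (2)
The overall nim-sum is X = 2. A pile of size p has a winning move iff p XOR X < p (reduce it to p XOR X).
  7: 7 XOR 2 = 5 < 7 — winning move (to 5).
  6: 6 XOR 2 = 4 < 6 — winning move (to 4).
  3: 3 XOR 2 = 1 < 3 — winning move (to 1).
That gives 3 winning moves.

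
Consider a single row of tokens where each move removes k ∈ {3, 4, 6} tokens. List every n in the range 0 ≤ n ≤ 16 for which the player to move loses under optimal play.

0, 1, 2, 9, 10, 11

Build the Grundy sequence with g(k) = mex{g(k−s) : s ∈ {3, 4, 6}, s ≤ k}:
k:     0  1  2  3  4  5  6  7  8  9 10 11 12 13 14 15 16
g(k):  0  0  0  1  1  1  2  2  2  0  0  0  1  1  1  2  2
The P-positions (g = 0) in 0..16 are 0, 1, 2, 9, 10, 11.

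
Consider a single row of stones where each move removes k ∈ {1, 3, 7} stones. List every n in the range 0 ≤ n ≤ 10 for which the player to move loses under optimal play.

0, 2, 4, 6, 8, 10

Build the Grundy sequence with g(k) = mex{g(k−s) : s ∈ {1, 3, 7}, s ≤ k}:
k:     0  1  2  3  4  5  6  7  8  9 10
g(k):  0  1  0  1  0  1  0  1  0  1  0
The P-positions (g = 0) in 0..10 are 0, 2, 4, 6, 8, 10.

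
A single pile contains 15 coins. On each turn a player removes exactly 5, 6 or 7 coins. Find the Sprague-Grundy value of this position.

0

Grundy values for subtraction set {5, 6, 7}:
k:     0  1  2  3  4  5  6  7  8  9 10 11 12 13 14 15
g(k):  0  0  0  0  0  1  1  1  1  1  2  2  0  0  0  0
So g(15) = 0.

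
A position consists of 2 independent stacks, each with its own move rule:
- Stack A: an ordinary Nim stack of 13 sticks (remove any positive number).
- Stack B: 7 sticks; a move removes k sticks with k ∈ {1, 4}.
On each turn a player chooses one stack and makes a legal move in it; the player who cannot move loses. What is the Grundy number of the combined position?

Stack A is a plain Nim stack of size 13, so its Grundy value is 13.
Grundy values for stack B (subtraction set {1, 4}):
k:     0  1  2  3  4  5  6  7
g(k):  0  1  0  1  2  0  1  0
So g(7) = 0.
By the Sprague-Grundy theorem, the Grundy value of a sum of independent games is the XOR of the component values.
Combined value = 13 XOR 0 = 13.

13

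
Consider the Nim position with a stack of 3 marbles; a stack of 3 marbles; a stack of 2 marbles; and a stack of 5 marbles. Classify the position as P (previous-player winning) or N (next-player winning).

N-position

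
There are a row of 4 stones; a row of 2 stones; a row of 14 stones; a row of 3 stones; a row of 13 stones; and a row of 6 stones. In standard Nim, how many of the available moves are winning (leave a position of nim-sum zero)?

Compute the nim-sum pairwise:
4 XOR 2 = 6
6 XOR 14 = 8
8 XOR 3 = 11
11 XOR 13 = 6
6 XOR 6 = 0
The nim-sum is already 0, so every move leaves a nonzero nim-sum — there are no winning moves.

0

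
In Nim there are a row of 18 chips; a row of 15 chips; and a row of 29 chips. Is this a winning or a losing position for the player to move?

Losing position

Nim-sum: 18 ⊕ 15 ⊕ 29 = 0.
The nim-sum is 0, so this is a P-position: the player to move is in a losing position under optimal play.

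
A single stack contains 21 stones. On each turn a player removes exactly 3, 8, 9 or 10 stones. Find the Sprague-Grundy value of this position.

Grundy values for subtraction set {3, 8, 9, 10}:
k:     0  1  2  3  4  5  6  7  8  9 10 11 12 13 14 15 16 17 18 19 20 21
g(k):  0  0  0  1  1  1  0  0  2  1  1  3  2  0  2  3  1  3  0  0  0  1
So g(21) = 1.

1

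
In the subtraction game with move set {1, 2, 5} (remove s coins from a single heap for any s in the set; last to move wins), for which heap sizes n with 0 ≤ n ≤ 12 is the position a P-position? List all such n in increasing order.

0, 3, 6, 9, 12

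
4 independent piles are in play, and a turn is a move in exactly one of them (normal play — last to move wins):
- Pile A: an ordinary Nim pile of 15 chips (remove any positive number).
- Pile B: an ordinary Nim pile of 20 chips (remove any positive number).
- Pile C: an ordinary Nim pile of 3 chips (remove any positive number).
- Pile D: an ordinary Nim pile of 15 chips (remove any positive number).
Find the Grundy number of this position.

Pile A is a plain Nim pile of size 15, so its Grundy value is 15.
Pile B is a plain Nim pile of size 20, so its Grundy value is 20.
Pile C is a plain Nim pile of size 3, so its Grundy value is 3.
Pile D is a plain Nim pile of size 15, so its Grundy value is 15.
By the Sprague-Grundy theorem, the Grundy value of a sum of independent games is the XOR of the component values.
Combined value = 15 XOR 20 XOR 3 XOR 15 = 23.

23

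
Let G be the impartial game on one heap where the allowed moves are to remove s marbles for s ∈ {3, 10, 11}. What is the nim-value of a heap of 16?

3

Compute g(0), g(1), … for moves {3, 10, 11}:
k:     0  1  2  3  4  5  6  7  8  9 10 11 12 13 14 15 16
g(k):  0  0  0  1  1  1  0  0  0  1  1  1  2  2  0  0  3
So g(16) = 3.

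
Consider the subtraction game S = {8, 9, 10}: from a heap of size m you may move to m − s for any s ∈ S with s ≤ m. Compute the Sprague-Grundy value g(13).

1

Compute g(0), g(1), … for moves {8, 9, 10}:
g(0) = mex{} = 0
g(1) = mex{} = 0
g(2) = mex{} = 0
g(3) = mex{} = 0
g(4) = mex{} = 0
g(5) = mex{} = 0
g(6) = mex{} = 0
g(7) = mex{} = 0
g(8) = mex{0} = 1
g(9) = mex{0} = 1
g(10) = mex{0} = 1
g(11) = mex{0} = 1
g(12) = mex{0} = 1
g(13) = mex{0} = 1
So g(13) = 1.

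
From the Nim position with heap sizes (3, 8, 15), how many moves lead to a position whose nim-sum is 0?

Write each in binary and XOR column by column:
  0011  (3)
  1000  (8)
  1111  (15)
  ----
  0100  (4)
The overall nim-sum is X = 4. A heap of size p has a winning move iff p XOR X < p (reduce it to p XOR X).
  3: 3 XOR 4 = 7 ≥ 3 — no move.
  8: 8 XOR 4 = 12 ≥ 8 — no move.
  15: 15 XOR 4 = 11 < 15 — winning move (to 11).
That gives 1 winning move.

1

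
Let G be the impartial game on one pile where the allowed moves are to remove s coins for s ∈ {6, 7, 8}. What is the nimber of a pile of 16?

Grundy values for subtraction set {6, 7, 8}:
k:     0  1  2  3  4  5  6  7  8  9 10 11 12 13 14 15 16
g(k):  0  0  0  0  0  0  1  1  1  1  1  1  2  2  0  0  0
So g(16) = 0.

0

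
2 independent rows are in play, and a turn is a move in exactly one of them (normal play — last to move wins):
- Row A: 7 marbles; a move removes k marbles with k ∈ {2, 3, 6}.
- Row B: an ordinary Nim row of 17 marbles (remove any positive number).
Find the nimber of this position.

Grundy values for row A (subtraction set {2, 3, 6}):
k:     0  1  2  3  4  5  6  7
g(k):  0  0  1  1  2  0  3  1
So g(7) = 1.
Row B is a plain Nim row of size 17, so its Grundy value is 17.
The value of a disjunctive sum is the nim-sum of the parts.
Combined value = 1 ⊕ 17 = 16.

16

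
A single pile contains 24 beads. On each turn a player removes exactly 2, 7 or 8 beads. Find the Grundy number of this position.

Build the Grundy sequence with g(k) = mex{g(k−s) : s ∈ {2, 7, 8}, s ≤ k}:
k:     0  1  2  3  4  5  6  7  8  9 10 11 12 13 14 15 16 17 18 19 20 21 22 23 24
g(k):  0  0  1  1  0  0  1  1  2  2  0  3  1  2  0  0  1  1  2  0  0  1  1  2  0
So g(24) = 0.

0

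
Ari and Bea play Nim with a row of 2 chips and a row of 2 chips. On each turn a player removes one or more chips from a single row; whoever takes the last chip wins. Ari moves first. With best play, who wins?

Nim-sum: 2 XOR 2 = 0.
The nim-sum is 0, so this is a P-position: the player to move is in a losing position under optimal play; Ari is about to move from it and so loses — Bea wins.

Bea wins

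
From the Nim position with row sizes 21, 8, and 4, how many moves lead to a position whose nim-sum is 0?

1

In binary:
  10101  (21)
  01000  (8)
  00100  (4)
  -----
  11001  (25)
The overall nim-sum is X = 25. A row of size p has a winning move iff p XOR X < p (reduce it to p XOR X).
  21: 21 XOR 25 = 12 < 21 — winning move (to 12).
  8: 8 XOR 25 = 17 ≥ 8 — no move.
  4: 4 XOR 25 = 29 ≥ 4 — no move.
That gives 1 winning move.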